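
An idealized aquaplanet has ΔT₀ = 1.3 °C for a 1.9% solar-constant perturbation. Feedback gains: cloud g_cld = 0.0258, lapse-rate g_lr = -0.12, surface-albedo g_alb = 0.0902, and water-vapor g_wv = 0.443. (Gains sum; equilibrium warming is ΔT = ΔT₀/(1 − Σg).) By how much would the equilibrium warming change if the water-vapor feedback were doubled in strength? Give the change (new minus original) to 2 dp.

Original: g = 0.439, ΔT = 1.3/(1−0.439) = 2.3173 °C.
With doubled water-vapor: g' = 0.882, ΔT' = 1.3/(1−0.882) = 11.0169 °C.
Change = 11.0169 − 2.3173 = 8.70 °C.

8.70 °C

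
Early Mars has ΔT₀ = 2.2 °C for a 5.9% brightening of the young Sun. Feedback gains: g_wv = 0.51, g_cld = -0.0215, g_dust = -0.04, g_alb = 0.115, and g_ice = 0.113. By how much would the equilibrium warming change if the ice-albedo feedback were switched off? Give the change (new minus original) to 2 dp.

-1.76 °C

Original: g = 0.6765, ΔT = 2.2/(1−0.6765) = 6.8006 °C.
Without ice-albedo: g' = 0.5635, ΔT' = 2.2/(1−0.5635) = 5.0401 °C.
Change = 5.0401 − 6.8006 = -1.76 °C.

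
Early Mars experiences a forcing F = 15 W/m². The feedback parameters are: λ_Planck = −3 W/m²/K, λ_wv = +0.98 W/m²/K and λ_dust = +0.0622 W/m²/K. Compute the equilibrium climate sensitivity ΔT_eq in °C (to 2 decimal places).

7.66 °C

Net feedback parameter λ = (−3) + (+0.98) + (+0.0622) = -1.9578 W/m²/K.
ΔT = −F/λ = −15/(-1.9578) = 7.66 °C.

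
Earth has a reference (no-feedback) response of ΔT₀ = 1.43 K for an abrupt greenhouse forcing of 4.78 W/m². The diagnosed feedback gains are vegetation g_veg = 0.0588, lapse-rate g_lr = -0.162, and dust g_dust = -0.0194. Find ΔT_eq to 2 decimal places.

1.27 K

Total gain g = 0.0588 − 0.162 − 0.0194 = -0.1226.
Amplification A = 1/(1 + 0.1226) = 0.8908.
ΔT = 1.43 × 0.8908 = 1.27 K.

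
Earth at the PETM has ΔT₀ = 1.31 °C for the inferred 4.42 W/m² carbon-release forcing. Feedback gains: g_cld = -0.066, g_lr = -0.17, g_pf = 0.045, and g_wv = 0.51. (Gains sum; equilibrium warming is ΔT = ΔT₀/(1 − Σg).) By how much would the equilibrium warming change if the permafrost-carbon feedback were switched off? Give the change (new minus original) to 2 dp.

-0.12 °C

Original: g = 0.319, ΔT = 1.31/(1−0.319) = 1.9236 °C.
Without permafrost-carbon: g' = 0.274, ΔT' = 1.31/(1−0.274) = 1.8044 °C.
Change = 1.8044 − 1.9236 = -0.12 °C.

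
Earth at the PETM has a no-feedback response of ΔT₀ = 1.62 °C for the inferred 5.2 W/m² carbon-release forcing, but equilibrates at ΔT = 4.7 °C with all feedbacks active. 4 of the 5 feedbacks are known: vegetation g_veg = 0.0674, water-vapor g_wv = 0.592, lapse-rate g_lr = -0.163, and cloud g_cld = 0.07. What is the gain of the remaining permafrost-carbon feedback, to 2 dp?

0.09

Amplification A = ΔT/ΔT₀ = 4.7/1.62 = 2.901.
Total gain g = 1 − 1/A = 1 − 1/2.901 = 0.6553.
Known gains sum to 0.0674 + 0.592 − 0.163 + 0.07 = 0.5664.
g_pf = 0.6553 − 0.5664 = 0.09.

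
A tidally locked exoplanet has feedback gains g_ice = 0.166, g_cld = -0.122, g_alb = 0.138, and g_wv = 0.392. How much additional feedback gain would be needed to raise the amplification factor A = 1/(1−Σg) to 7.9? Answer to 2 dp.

0.30

Current total gain = 0.574.
Target gain for A = 7.9: g* = 1 − 1/7.9 = 0.8734.
Additional gain needed = 0.8734 − 0.574 = 0.30.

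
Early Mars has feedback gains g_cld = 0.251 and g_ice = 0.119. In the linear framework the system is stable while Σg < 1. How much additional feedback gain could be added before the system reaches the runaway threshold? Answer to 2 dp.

0.63

Current total gain = 0.251 + 0.119 = 0.37.
Margin to runaway = 1 − 0.37 = 0.63.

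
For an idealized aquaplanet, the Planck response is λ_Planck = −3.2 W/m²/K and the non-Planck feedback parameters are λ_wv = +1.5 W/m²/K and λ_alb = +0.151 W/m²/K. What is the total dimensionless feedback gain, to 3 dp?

Convert to gains: g_wv = 1.5/3.2 = 0.4688; g_alb = 0.151/3.2 = 0.04719.
Total gain g = 0.51599.

0.516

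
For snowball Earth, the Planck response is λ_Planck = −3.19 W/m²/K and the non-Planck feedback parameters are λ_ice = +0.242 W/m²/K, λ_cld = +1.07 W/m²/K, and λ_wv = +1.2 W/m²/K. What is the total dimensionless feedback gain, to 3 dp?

0.787

Convert to gains: g_ice = 0.242/3.19 = 0.07586; g_cld = 1.07/3.19 = 0.3354; g_wv = 1.2/3.19 = 0.3762.
Total gain g = 0.78746.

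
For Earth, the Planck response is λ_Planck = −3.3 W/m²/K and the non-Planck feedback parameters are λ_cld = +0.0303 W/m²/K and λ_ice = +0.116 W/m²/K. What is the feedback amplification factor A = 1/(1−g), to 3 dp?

Convert to gains: g_cld = 0.0303/3.3 = 0.009182; g_ice = 0.116/3.3 = 0.03515.
Total gain g = 0.044332.
A = 1/(1 − 0.044332) = 1.046.

1.046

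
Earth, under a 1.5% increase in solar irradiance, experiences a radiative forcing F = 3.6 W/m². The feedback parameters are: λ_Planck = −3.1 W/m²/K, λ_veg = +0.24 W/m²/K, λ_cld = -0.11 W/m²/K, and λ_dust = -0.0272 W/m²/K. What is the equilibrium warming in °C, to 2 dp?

Net feedback parameter λ = (−3.1) + (+0.24) + (-0.11) + (-0.0272) = -2.9972 W/m²/K.
ΔT = −F/λ = −3.6/(-2.9972) = 1.20 °C.

1.20 °C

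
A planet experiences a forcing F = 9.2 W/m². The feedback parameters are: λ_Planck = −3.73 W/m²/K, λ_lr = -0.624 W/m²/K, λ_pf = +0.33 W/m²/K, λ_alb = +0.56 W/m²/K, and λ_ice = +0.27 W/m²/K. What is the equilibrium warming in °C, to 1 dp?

Net feedback parameter λ = (−3.73) + (-0.624) + (+0.33) + (+0.56) + (+0.27) = -3.194 W/m²/K.
ΔT = −F/λ = −9.2/(-3.194) = 2.9 °C.

2.9 °C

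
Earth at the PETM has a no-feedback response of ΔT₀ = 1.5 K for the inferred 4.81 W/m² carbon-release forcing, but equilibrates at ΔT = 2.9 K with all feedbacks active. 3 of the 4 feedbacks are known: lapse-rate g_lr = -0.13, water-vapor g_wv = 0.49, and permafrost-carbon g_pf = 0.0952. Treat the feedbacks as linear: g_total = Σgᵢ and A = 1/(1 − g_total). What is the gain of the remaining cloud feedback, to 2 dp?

0.03

Amplification A = ΔT/ΔT₀ = 2.9/1.5 = 1.933.
Total gain g = 1 − 1/A = 1 − 1/1.933 = 0.4827.
Known gains sum to -0.13 + 0.49 + 0.0952 = 0.4552.
g_cld = 0.4827 − 0.4552 = 0.03.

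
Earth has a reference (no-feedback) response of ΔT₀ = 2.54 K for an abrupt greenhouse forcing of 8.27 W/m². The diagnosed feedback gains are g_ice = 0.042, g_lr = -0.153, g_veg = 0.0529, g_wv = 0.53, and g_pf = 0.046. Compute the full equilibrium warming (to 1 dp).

Total gain g = 0.042 − 0.153 + 0.0529 + 0.53 + 0.046 = 0.5179.
Amplification A = 1/(1 − 0.5179) = 2.074.
ΔT = 2.54 × 2.074 = 5.3 K.

5.3 K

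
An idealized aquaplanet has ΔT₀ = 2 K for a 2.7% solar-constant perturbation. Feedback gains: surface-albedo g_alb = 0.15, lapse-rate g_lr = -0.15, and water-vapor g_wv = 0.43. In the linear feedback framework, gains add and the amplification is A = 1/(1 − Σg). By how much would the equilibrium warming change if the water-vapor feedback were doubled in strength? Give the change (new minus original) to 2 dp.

Original: g = 0.43, ΔT = 2/(1−0.43) = 3.5088 K.
With doubled water-vapor: g' = 0.86, ΔT' = 2/(1−0.86) = 14.2857 K.
Change = 14.2857 − 3.5088 = 10.78 K.

10.78 K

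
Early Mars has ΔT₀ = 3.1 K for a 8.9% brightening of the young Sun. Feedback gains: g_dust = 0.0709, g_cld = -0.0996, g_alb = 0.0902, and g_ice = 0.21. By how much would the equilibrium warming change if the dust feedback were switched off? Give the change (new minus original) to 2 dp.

-0.38 K

Original: g = 0.2715, ΔT = 3.1/(1−0.2715) = 4.2553 K.
Without dust: g' = 0.2006, ΔT' = 3.1/(1−0.2006) = 3.8779 K.
Change = 3.8779 − 4.2553 = -0.38 K.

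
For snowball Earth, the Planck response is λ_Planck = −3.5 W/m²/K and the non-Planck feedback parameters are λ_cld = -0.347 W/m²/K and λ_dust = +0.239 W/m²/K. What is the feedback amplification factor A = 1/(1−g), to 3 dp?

0.970

Convert to gains: g_cld = -0.347/3.5 = -0.09914; g_dust = 0.239/3.5 = 0.06829.
Total gain g = -0.03085.
A = 1/(1 + 0.03085) = 0.970.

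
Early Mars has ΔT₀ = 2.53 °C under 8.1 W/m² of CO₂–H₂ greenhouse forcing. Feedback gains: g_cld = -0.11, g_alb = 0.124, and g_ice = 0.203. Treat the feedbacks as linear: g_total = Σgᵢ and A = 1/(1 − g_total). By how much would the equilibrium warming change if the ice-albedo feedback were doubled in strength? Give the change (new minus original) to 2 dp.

Original: g = 0.217, ΔT = 2.53/(1−0.217) = 3.2312 °C.
With doubled ice-albedo: g' = 0.42, ΔT' = 2.53/(1−0.42) = 4.3621 °C.
Change = 4.3621 − 3.2312 = 1.13 °C.

1.13 °C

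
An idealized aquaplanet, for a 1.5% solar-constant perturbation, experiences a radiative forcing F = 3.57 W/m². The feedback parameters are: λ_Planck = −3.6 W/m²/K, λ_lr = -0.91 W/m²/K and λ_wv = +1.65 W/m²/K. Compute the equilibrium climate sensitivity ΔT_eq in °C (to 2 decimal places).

Net feedback parameter λ = (−3.6) + (-0.91) + (+1.65) = -2.86 W/m²/K.
ΔT = −F/λ = −3.57/(-2.86) = 1.25 °C.

1.25 °C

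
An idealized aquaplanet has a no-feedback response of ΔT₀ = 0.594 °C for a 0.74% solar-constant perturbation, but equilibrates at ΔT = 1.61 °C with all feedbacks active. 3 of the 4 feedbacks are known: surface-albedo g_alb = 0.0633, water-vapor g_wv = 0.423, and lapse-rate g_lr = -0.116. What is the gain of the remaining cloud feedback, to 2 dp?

Amplification A = ΔT/ΔT₀ = 1.61/0.594 = 2.71.
Total gain g = 1 − 1/A = 1 − 1/2.71 = 0.631.
Known gains sum to 0.0633 + 0.423 − 0.116 = 0.3703.
g_cld = 0.631 − 0.3703 = 0.26.

0.26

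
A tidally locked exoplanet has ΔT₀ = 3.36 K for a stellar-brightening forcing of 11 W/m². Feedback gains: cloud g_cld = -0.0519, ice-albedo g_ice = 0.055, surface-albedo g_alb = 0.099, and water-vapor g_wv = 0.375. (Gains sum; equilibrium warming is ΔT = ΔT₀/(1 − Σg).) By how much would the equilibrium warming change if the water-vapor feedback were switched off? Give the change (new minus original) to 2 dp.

-2.68 K

Original: g = 0.4771, ΔT = 3.36/(1−0.4771) = 6.4257 K.
Without water-vapor: g' = 0.1021, ΔT' = 3.36/(1−0.1021) = 3.7421 K.
Change = 3.7421 − 6.4257 = -2.68 K.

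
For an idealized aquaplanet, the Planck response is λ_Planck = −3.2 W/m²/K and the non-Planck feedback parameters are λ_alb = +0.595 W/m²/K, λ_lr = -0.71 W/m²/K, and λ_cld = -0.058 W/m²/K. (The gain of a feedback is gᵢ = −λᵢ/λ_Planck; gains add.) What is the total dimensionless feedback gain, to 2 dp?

-0.05

Convert to gains: g_alb = 0.595/3.2 = 0.1859; g_lr = -0.71/3.2 = -0.2219; g_cld = -0.058/3.2 = -0.01812.
Total gain g = -0.05412.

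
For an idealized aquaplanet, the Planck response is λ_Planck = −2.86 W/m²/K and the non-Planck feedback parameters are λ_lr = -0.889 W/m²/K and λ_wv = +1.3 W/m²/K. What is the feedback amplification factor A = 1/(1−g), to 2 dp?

Convert to gains: g_lr = -0.889/2.86 = -0.3108; g_wv = 1.3/2.86 = 0.4545.
Total gain g = 0.1437.
A = 1/(1 − 0.1437) = 1.17.

1.17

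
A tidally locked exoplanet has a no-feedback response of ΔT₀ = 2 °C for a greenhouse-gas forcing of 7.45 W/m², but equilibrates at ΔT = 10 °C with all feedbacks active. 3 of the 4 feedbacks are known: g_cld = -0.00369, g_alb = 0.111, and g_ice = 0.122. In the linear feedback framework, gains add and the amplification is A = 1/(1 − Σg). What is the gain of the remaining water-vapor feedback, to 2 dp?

Amplification A = ΔT/ΔT₀ = 10/2 = 5.
Total gain g = 1 − 1/A = 1 − 1/5 = 0.8.
Known gains sum to -0.00369 + 0.111 + 0.122 = 0.22931.
g_wv = 0.8 − 0.22931 = 0.57.

0.57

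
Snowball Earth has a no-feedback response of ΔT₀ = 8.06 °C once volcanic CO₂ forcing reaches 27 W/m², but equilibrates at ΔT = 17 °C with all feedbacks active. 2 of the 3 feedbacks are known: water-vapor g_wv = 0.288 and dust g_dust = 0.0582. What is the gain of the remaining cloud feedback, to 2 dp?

Amplification A = ΔT/ΔT₀ = 17/8.06 = 2.109.
Total gain g = 1 − 1/A = 1 − 1/2.109 = 0.5258.
Known gains sum to 0.288 + 0.0582 = 0.3462.
g_cld = 0.5258 − 0.3462 = 0.18.

0.18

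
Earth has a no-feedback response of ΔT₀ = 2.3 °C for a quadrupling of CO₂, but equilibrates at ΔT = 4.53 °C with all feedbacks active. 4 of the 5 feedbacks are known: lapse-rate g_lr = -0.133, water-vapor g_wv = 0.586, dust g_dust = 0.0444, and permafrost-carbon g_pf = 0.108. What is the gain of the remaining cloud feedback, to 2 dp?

Amplification A = ΔT/ΔT₀ = 4.53/2.3 = 1.97.
Total gain g = 1 − 1/A = 1 − 1/1.97 = 0.4924.
Known gains sum to -0.133 + 0.586 + 0.0444 + 0.108 = 0.6054.
g_cld = 0.4924 − 0.6054 = -0.11.

-0.11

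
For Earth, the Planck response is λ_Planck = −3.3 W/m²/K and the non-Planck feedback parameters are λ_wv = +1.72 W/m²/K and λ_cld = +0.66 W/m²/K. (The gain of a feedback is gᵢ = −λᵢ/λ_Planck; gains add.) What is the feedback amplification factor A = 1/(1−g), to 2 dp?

Convert to gains: g_wv = 1.72/3.3 = 0.5212; g_cld = 0.66/3.3 = 0.2.
Total gain g = 0.7212.
A = 1/(1 − 0.7212) = 3.59.

3.59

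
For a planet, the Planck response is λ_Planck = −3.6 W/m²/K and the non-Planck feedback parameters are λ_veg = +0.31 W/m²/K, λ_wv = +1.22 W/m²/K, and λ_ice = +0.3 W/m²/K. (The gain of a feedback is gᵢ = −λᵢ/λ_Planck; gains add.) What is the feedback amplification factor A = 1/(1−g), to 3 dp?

2.034

Convert to gains: g_veg = 0.31/3.6 = 0.08611; g_wv = 1.22/3.6 = 0.3389; g_ice = 0.3/3.6 = 0.08333.
Total gain g = 0.50834.
A = 1/(1 − 0.50834) = 2.034.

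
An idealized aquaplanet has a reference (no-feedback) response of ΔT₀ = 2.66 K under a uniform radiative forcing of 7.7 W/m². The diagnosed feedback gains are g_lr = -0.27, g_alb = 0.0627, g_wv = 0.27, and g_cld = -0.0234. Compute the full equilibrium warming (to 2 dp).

Total gain g = -0.27 + 0.0627 + 0.27 − 0.0234 = 0.0393.
Amplification A = 1/(1 − 0.0393) = 1.041.
ΔT = 2.66 × 1.041 = 2.77 K.

2.77 K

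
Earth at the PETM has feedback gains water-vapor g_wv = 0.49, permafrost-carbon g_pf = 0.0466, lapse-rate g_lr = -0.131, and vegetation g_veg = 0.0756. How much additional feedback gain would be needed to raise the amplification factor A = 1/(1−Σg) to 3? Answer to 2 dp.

Current total gain = 0.4812.
Target gain for A = 3: g* = 1 − 1/3 = 0.6667.
Additional gain needed = 0.6667 − 0.4812 = 0.19.

0.19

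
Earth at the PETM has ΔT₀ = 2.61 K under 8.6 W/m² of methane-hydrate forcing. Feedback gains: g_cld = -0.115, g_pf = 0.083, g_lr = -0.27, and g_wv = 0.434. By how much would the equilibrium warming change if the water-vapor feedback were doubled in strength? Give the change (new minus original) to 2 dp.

3.01 K

Original: g = 0.132, ΔT = 2.61/(1−0.132) = 3.0069 K.
With doubled water-vapor: g' = 0.566, ΔT' = 2.61/(1−0.566) = 6.0138 K.
Change = 6.0138 − 3.0069 = 3.01 K.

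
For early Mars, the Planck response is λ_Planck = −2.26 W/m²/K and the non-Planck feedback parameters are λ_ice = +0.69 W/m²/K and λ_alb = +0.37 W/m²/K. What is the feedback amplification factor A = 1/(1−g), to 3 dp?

Convert to gains: g_ice = 0.69/2.26 = 0.3053; g_alb = 0.37/2.26 = 0.1637.
Total gain g = 0.469.
A = 1/(1 − 0.469) = 1.883.

1.883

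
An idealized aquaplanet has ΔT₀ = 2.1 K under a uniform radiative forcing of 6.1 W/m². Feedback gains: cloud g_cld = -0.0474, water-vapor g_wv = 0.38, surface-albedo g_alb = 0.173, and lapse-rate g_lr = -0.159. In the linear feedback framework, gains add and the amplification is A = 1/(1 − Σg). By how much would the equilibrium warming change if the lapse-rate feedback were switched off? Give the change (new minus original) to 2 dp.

1.03 K

Original: g = 0.3466, ΔT = 2.1/(1−0.3466) = 3.2140 K.
Without lapse-rate: g' = 0.5056, ΔT' = 2.1/(1−0.5056) = 4.2476 K.
Change = 4.2476 − 3.2140 = 1.03 K.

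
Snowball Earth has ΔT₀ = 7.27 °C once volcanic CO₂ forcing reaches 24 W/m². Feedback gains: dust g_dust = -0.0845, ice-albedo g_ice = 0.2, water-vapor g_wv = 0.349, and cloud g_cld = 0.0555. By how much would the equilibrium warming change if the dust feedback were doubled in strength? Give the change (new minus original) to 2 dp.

Original: g = 0.52, ΔT = 7.27/(1−0.52) = 15.1458 °C.
With doubled dust: g' = 0.4355, ΔT' = 7.27/(1−0.4355) = 12.8787 °C.
Change = 12.8787 − 15.1458 = -2.27 °C.

-2.27 °C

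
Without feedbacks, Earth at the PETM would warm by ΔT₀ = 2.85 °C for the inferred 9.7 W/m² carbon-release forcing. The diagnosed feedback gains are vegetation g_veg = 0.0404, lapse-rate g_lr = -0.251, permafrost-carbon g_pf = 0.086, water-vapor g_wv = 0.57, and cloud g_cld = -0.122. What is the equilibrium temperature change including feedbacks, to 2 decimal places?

Total gain g = 0.0404 − 0.251 + 0.086 + 0.57 − 0.122 = 0.3234.
Amplification A = 1/(1 − 0.3234) = 1.478.
ΔT = 2.85 × 1.478 = 4.21 °C.

4.21 °C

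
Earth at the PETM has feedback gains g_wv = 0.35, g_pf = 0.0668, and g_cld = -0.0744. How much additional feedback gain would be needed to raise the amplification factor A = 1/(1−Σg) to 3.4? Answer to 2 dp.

0.36

Current total gain = 0.3424.
Target gain for A = 3.4: g* = 1 − 1/3.4 = 0.7059.
Additional gain needed = 0.7059 − 0.3424 = 0.36.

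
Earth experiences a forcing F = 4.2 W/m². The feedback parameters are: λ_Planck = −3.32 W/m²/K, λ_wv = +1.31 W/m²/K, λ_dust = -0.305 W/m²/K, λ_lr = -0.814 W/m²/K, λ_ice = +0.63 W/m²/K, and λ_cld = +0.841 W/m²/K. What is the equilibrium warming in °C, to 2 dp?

2.53 °C

Net feedback parameter λ = (−3.32) + (+1.31) + (-0.305) + (-0.814) + (+0.63) + (+0.841) = -1.658 W/m²/K.
ΔT = −F/λ = −4.2/(-1.658) = 2.53 °C.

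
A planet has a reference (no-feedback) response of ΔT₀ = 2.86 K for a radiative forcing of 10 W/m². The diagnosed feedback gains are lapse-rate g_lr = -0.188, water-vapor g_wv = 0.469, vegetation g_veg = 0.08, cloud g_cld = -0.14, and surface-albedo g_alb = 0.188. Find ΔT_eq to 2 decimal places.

Total gain g = -0.188 + 0.469 + 0.08 − 0.14 + 0.188 = 0.409.
Amplification A = 1/(1 − 0.409) = 1.692.
ΔT = 2.86 × 1.692 = 4.84 K.

4.84 K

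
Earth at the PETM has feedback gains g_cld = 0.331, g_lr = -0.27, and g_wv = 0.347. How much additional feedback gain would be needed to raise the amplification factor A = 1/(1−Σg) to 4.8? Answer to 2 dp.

0.38

Current total gain = 0.408.
Target gain for A = 4.8: g* = 1 − 1/4.8 = 0.7917.
Additional gain needed = 0.7917 − 0.408 = 0.38.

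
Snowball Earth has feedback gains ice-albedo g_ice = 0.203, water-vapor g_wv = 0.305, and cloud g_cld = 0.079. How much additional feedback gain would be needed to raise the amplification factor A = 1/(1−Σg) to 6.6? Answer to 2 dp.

0.26

Current total gain = 0.587.
Target gain for A = 6.6: g* = 1 − 1/6.6 = 0.8485.
Additional gain needed = 0.8485 − 0.587 = 0.26.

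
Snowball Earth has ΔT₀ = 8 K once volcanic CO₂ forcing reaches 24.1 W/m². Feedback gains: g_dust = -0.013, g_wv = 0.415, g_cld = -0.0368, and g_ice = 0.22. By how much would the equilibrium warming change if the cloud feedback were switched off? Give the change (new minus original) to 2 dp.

1.88 K

Original: g = 0.5852, ΔT = 8/(1−0.5852) = 19.2864 K.
Without cloud: g' = 0.622, ΔT' = 8/(1−0.622) = 21.1640 K.
Change = 21.1640 − 19.2864 = 1.88 K.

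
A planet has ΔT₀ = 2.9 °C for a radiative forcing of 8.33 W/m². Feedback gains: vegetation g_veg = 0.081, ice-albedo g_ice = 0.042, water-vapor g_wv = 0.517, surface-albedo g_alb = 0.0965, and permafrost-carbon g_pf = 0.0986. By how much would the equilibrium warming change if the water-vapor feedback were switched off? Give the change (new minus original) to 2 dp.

Original: g = 0.8351, ΔT = 2.9/(1−0.8351) = 17.5864 °C.
Without water-vapor: g' = 0.3181, ΔT' = 2.9/(1−0.3181) = 4.2528 °C.
Change = 4.2528 − 17.5864 = -13.33 °C.

-13.33 °C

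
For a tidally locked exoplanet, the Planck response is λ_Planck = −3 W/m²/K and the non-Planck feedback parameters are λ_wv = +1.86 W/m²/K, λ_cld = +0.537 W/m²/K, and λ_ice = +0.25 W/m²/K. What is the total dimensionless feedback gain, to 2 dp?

Convert to gains: g_wv = 1.86/3 = 0.62; g_cld = 0.537/3 = 0.179; g_ice = 0.25/3 = 0.08333.
Total gain g = 0.88233.

0.88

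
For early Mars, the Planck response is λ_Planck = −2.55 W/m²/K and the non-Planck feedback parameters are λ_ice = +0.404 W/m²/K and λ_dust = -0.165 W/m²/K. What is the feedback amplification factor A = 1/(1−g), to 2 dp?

Convert to gains: g_ice = 0.404/2.55 = 0.1584; g_dust = -0.165/2.55 = -0.06471.
Total gain g = 0.09369.
A = 1/(1 − 0.09369) = 1.10.

1.10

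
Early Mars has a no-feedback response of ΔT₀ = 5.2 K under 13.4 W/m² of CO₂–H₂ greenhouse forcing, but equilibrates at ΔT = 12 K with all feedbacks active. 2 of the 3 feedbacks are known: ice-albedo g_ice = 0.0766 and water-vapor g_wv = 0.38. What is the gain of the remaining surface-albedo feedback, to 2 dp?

0.11

Amplification A = ΔT/ΔT₀ = 12/5.2 = 2.308.
Total gain g = 1 − 1/A = 1 − 1/2.308 = 0.5667.
Known gains sum to 0.0766 + 0.38 = 0.4566.
g_alb = 0.5667 − 0.4566 = 0.11.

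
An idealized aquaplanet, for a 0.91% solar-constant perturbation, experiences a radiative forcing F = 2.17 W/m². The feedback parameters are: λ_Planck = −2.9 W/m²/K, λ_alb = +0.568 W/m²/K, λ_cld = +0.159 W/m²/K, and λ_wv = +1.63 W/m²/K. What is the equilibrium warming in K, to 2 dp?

4.00 K

Net feedback parameter λ = (−2.9) + (+0.568) + (+0.159) + (+1.63) = -0.543 W/m²/K.
ΔT = −F/λ = −2.17/(-0.543) = 4.00 K.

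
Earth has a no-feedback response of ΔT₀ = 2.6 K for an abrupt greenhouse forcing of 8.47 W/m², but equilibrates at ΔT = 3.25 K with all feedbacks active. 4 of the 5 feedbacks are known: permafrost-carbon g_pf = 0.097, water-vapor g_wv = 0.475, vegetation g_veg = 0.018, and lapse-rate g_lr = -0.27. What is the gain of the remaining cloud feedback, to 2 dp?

Amplification A = ΔT/ΔT₀ = 3.25/2.6 = 1.25.
Total gain g = 1 − 1/A = 1 − 1/1.25 = 0.2.
Known gains sum to 0.097 + 0.475 + 0.018 − 0.27 = 0.32.
g_cld = 0.2 − 0.32 = -0.12.

-0.12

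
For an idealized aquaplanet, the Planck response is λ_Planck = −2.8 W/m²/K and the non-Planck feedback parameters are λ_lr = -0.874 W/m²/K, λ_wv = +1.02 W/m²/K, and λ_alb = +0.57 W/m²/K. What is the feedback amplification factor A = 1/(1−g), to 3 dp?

Convert to gains: g_lr = -0.874/2.8 = -0.3121; g_wv = 1.02/2.8 = 0.3643; g_alb = 0.57/2.8 = 0.2036.
Total gain g = 0.2558.
A = 1/(1 − 0.2558) = 1.344.

1.344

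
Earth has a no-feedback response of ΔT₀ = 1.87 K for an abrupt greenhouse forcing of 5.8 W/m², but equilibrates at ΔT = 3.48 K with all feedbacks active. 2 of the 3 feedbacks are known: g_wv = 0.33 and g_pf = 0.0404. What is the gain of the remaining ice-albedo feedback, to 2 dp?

Amplification A = ΔT/ΔT₀ = 3.48/1.87 = 1.861.
Total gain g = 1 − 1/A = 1 − 1/1.861 = 0.4627.
Known gains sum to 0.33 + 0.0404 = 0.3704.
g_ice = 0.4627 − 0.3704 = 0.09.

0.09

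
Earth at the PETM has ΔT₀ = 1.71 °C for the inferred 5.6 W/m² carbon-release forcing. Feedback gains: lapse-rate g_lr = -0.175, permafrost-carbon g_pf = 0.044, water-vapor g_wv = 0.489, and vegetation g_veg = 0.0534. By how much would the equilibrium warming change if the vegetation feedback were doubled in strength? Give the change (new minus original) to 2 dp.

0.29 °C

Original: g = 0.4114, ΔT = 1.71/(1−0.4114) = 2.9052 °C.
With doubled vegetation: g' = 0.4648, ΔT' = 1.71/(1−0.4648) = 3.1951 °C.
Change = 3.1951 − 2.9052 = 0.29 °C.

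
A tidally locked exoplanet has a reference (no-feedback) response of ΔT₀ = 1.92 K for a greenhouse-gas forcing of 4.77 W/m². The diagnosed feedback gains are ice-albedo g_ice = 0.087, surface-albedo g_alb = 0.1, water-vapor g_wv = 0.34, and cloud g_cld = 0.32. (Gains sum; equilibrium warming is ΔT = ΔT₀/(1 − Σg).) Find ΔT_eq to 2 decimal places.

12.55 K

Total gain g = 0.087 + 0.1 + 0.34 + 0.32 = 0.847.
Amplification A = 1/(1 − 0.847) = 6.536.
ΔT = 1.92 × 6.536 = 12.55 K.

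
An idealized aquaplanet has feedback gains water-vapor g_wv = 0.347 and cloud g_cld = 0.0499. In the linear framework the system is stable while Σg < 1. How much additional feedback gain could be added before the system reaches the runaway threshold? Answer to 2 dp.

Current total gain = 0.347 + 0.0499 = 0.3969.
Margin to runaway = 1 − 0.3969 = 0.60.

0.60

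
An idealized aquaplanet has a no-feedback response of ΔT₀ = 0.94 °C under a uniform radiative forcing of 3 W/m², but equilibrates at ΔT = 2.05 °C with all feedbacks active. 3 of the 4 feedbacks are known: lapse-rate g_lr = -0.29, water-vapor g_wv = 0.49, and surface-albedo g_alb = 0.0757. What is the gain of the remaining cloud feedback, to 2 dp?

Amplification A = ΔT/ΔT₀ = 2.05/0.94 = 2.181.
Total gain g = 1 − 1/A = 1 − 1/2.181 = 0.5415.
Known gains sum to -0.29 + 0.49 + 0.0757 = 0.2757.
g_cld = 0.5415 − 0.2757 = 0.27.

0.27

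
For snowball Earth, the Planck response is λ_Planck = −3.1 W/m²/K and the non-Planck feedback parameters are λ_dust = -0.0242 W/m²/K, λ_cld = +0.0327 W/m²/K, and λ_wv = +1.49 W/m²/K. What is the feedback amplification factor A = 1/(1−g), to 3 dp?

Convert to gains: g_dust = -0.0242/3.1 = -0.007806; g_cld = 0.0327/3.1 = 0.01055; g_wv = 1.49/3.1 = 0.4806.
Total gain g = 0.483344.
A = 1/(1 − 0.483344) = 1.936.

1.936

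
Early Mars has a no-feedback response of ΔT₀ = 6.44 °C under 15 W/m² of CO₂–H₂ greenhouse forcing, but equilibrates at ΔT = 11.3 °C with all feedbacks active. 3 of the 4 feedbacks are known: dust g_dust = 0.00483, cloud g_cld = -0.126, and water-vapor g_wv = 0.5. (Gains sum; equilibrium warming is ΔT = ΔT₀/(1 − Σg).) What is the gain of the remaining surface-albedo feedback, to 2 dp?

Amplification A = ΔT/ΔT₀ = 11.3/6.44 = 1.755.
Total gain g = 1 − 1/A = 1 − 1/1.755 = 0.4302.
Known gains sum to 0.00483 − 0.126 + 0.5 = 0.37883.
g_alb = 0.4302 − 0.37883 = 0.05.

0.05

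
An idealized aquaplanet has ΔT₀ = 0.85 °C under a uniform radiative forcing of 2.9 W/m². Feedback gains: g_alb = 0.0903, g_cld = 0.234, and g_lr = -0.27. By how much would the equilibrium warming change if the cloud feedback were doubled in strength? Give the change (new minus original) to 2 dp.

Original: g = 0.0543, ΔT = 0.85/(1−0.0543) = 0.8988 °C.
With doubled cloud: g' = 0.2883, ΔT' = 0.85/(1−0.2883) = 1.1943 °C.
Change = 1.1943 − 0.8988 = 0.30 °C.

0.30 °C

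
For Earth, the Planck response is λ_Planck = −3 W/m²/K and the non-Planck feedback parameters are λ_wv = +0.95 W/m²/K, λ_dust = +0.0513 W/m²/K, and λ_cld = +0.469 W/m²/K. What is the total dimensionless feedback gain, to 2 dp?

Convert to gains: g_wv = 0.95/3 = 0.3167; g_dust = 0.0513/3 = 0.0171; g_cld = 0.469/3 = 0.1563.
Total gain g = 0.4901.

0.49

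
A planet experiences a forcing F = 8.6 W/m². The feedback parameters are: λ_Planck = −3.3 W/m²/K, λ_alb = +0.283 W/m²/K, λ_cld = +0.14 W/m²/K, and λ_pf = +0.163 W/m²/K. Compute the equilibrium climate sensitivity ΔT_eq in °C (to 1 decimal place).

3.2 °C

Net feedback parameter λ = (−3.3) + (+0.283) + (+0.14) + (+0.163) = -2.714 W/m²/K.
ΔT = −F/λ = −8.6/(-2.714) = 3.2 °C.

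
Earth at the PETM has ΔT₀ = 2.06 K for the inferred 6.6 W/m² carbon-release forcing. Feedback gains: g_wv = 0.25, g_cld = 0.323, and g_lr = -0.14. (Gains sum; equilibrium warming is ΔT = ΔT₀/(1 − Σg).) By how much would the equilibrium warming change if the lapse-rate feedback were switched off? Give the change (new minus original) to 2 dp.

Original: g = 0.433, ΔT = 2.06/(1−0.433) = 3.6332 K.
Without lapse-rate: g' = 0.573, ΔT' = 2.06/(1−0.573) = 4.8244 K.
Change = 4.8244 − 3.6332 = 1.19 K.

1.19 K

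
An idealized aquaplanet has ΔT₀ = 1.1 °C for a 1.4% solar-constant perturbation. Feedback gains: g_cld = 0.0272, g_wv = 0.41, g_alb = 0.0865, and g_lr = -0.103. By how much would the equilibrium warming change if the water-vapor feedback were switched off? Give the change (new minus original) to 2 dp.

Original: g = 0.4207, ΔT = 1.1/(1−0.4207) = 1.8988 °C.
Without water-vapor: g' = 0.0107, ΔT' = 1.1/(1−0.0107) = 1.1119 °C.
Change = 1.1119 − 1.8988 = -0.79 °C.

-0.79 °C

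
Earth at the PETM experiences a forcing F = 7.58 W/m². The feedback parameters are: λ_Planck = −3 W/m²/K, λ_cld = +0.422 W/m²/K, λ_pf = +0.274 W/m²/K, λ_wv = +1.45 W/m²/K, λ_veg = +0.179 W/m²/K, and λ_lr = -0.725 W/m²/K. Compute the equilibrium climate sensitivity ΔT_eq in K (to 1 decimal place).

Net feedback parameter λ = (−3) + (+0.422) + (+0.274) + (+1.45) + (+0.179) + (-0.725) = -1.4 W/m²/K.
ΔT = −F/λ = −7.58/(-1.4) = 5.4 K.

5.4 K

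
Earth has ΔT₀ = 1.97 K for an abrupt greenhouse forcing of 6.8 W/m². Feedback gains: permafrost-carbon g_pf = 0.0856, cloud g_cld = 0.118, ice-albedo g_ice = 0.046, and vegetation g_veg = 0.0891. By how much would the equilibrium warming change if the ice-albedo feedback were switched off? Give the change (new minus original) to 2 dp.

-0.19 K

Original: g = 0.3387, ΔT = 1.97/(1−0.3387) = 2.9790 K.
Without ice-albedo: g' = 0.2927, ΔT' = 1.97/(1−0.2927) = 2.7852 K.
Change = 2.7852 − 2.9790 = -0.19 K.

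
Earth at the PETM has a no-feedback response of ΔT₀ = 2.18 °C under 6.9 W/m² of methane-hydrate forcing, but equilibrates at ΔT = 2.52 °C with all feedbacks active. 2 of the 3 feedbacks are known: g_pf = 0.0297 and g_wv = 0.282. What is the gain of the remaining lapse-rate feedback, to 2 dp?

Amplification A = ΔT/ΔT₀ = 2.52/2.18 = 1.156.
Total gain g = 1 − 1/A = 1 − 1/1.156 = 0.1349.
Known gains sum to 0.0297 + 0.282 = 0.3117.
g_lr = 0.1349 − 0.3117 = -0.18.

-0.18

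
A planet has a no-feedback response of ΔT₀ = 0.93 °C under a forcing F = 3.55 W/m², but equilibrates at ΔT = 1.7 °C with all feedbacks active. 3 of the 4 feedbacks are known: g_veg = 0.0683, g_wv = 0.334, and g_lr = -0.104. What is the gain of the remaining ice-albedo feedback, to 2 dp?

0.15

Amplification A = ΔT/ΔT₀ = 1.7/0.93 = 1.828.
Total gain g = 1 − 1/A = 1 − 1/1.828 = 0.453.
Known gains sum to 0.0683 + 0.334 − 0.104 = 0.2983.
g_ice = 0.453 − 0.2983 = 0.15.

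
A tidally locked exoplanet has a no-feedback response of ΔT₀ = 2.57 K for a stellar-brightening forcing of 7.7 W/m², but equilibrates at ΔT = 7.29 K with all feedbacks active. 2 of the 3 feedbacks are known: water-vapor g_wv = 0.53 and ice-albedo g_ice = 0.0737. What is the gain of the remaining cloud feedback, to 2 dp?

0.04

Amplification A = ΔT/ΔT₀ = 7.29/2.57 = 2.837.
Total gain g = 1 − 1/A = 1 − 1/2.837 = 0.6475.
Known gains sum to 0.53 + 0.0737 = 0.6037.
g_cld = 0.6475 − 0.6037 = 0.04.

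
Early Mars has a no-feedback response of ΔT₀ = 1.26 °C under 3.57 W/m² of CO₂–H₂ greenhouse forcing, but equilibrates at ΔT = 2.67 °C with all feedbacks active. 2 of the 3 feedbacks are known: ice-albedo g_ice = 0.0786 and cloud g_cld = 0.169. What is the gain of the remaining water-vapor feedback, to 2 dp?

0.28

Amplification A = ΔT/ΔT₀ = 2.67/1.26 = 2.119.
Total gain g = 1 − 1/A = 1 − 1/2.119 = 0.5281.
Known gains sum to 0.0786 + 0.169 = 0.2476.
g_wv = 0.5281 − 0.2476 = 0.28.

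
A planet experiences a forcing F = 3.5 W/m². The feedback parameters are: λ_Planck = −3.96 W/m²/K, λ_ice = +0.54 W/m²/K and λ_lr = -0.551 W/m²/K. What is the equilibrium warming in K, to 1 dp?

Net feedback parameter λ = (−3.96) + (+0.54) + (-0.551) = -3.971 W/m²/K.
ΔT = −F/λ = −3.5/(-3.971) = 0.9 K.

0.9 K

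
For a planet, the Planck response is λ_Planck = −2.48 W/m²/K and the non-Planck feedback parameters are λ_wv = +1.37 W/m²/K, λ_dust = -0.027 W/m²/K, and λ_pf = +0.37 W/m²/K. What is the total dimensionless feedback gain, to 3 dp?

0.691

Convert to gains: g_wv = 1.37/2.48 = 0.5524; g_dust = -0.027/2.48 = -0.01089; g_pf = 0.37/2.48 = 0.1492.
Total gain g = 0.69071.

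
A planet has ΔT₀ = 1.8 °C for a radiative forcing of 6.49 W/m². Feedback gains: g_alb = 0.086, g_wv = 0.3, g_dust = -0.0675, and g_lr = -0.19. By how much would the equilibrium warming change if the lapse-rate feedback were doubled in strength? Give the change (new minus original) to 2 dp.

-0.37 °C

Original: g = 0.1285, ΔT = 1.8/(1−0.1285) = 2.0654 °C.
With doubled lapse-rate: g' = -0.0615, ΔT' = 1.8/(1+0.0615) = 1.6957 °C.
Change = 1.6957 − 2.0654 = -0.37 °C.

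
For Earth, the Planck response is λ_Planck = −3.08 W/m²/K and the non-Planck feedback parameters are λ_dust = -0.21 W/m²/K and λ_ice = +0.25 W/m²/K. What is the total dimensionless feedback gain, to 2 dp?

0.01

Convert to gains: g_dust = -0.21/3.08 = -0.06818; g_ice = 0.25/3.08 = 0.08117.
Total gain g = 0.01299.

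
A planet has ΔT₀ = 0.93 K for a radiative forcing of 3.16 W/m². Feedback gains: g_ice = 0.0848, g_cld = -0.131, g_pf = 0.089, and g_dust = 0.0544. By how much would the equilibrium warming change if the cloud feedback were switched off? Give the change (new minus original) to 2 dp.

Original: g = 0.0972, ΔT = 0.93/(1−0.0972) = 1.0301 K.
Without cloud: g' = 0.2282, ΔT' = 0.93/(1−0.2282) = 1.2050 K.
Change = 1.2050 − 1.0301 = 0.17 K.

0.17 K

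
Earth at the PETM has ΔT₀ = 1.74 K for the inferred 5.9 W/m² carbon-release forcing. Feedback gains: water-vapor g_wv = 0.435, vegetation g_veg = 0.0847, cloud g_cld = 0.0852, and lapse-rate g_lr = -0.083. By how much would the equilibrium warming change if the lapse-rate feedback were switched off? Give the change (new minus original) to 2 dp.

Original: g = 0.5219, ΔT = 1.74/(1−0.5219) = 3.6394 K.
Without lapse-rate: g' = 0.6049, ΔT' = 1.74/(1−0.6049) = 4.4039 K.
Change = 4.4039 − 3.6394 = 0.76 K.

0.76 K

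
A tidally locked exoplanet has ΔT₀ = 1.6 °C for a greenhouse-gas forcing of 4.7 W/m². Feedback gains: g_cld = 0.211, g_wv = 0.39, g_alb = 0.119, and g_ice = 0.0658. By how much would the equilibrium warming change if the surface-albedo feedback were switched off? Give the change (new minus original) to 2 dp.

-2.67 °C

Original: g = 0.7858, ΔT = 1.6/(1−0.7858) = 7.4697 °C.
Without surface-albedo: g' = 0.6668, ΔT' = 1.6/(1−0.6668) = 4.8019 °C.
Change = 4.8019 − 7.4697 = -2.67 °C.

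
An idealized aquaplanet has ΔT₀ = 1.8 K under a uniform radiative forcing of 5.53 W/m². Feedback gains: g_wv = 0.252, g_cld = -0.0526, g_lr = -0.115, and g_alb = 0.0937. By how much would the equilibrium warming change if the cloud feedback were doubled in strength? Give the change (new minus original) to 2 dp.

Original: g = 0.1781, ΔT = 1.8/(1−0.1781) = 2.1900 K.
With doubled cloud: g' = 0.1255, ΔT' = 1.8/(1−0.1255) = 2.0583 K.
Change = 2.0583 − 2.1900 = -0.13 K.

-0.13 K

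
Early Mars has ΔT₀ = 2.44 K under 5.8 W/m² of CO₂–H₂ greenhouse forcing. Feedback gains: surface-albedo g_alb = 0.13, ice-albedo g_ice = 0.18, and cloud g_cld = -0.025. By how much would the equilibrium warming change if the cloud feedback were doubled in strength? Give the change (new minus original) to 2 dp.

-0.12 K

Original: g = 0.285, ΔT = 2.44/(1−0.285) = 3.4126 K.
With doubled cloud: g' = 0.26, ΔT' = 2.44/(1−0.26) = 3.2973 K.
Change = 3.2973 − 3.4126 = -0.12 K.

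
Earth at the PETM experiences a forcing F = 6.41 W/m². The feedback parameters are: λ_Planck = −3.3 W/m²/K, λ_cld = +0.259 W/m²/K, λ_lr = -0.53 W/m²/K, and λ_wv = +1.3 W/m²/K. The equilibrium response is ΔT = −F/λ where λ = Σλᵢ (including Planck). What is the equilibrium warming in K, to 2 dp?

2.82 K

Net feedback parameter λ = (−3.3) + (+0.259) + (-0.53) + (+1.3) = -2.271 W/m²/K.
ΔT = −F/λ = −6.41/(-2.271) = 2.82 K.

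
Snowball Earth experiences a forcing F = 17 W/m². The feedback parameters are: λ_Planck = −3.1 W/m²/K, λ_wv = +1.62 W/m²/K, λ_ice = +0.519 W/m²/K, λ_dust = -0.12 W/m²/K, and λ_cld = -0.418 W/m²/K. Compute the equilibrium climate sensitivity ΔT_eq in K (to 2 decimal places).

11.34 K

Net feedback parameter λ = (−3.1) + (+1.62) + (+0.519) + (-0.12) + (-0.418) = -1.499 W/m²/K.
ΔT = −F/λ = −17/(-1.499) = 11.34 K.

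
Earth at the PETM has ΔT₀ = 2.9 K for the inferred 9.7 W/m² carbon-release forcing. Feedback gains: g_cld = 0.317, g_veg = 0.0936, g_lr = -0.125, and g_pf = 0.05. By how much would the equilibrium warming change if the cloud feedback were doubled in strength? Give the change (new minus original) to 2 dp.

Original: g = 0.3356, ΔT = 2.9/(1−0.3356) = 4.3648 K.
With doubled cloud: g' = 0.6526, ΔT' = 2.9/(1−0.6526) = 8.3477 K.
Change = 8.3477 − 4.3648 = 3.98 K.

3.98 K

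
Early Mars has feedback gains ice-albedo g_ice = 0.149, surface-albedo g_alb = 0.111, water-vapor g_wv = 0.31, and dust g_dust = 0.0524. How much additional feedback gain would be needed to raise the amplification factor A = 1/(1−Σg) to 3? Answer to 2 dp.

Current total gain = 0.6224.
Target gain for A = 3: g* = 1 − 1/3 = 0.6667.
Additional gain needed = 0.6667 − 0.6224 = 0.04.

0.04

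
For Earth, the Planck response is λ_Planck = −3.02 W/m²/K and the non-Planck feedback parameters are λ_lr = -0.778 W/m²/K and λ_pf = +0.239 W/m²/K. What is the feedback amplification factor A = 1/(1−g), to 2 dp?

0.85

Convert to gains: g_lr = -0.778/3.02 = -0.2576; g_pf = 0.239/3.02 = 0.07914.
Total gain g = -0.17846.
A = 1/(1 + 0.17846) = 0.85.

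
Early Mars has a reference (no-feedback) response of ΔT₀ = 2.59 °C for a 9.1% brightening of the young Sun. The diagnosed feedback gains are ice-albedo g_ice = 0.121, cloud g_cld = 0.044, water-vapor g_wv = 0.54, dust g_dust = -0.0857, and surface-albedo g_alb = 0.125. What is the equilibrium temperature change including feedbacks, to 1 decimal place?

Total gain g = 0.121 + 0.044 + 0.54 − 0.0857 + 0.125 = 0.7443.
Amplification A = 1/(1 − 0.7443) = 3.911.
ΔT = 2.59 × 3.911 = 10.1 °C.

10.1 °C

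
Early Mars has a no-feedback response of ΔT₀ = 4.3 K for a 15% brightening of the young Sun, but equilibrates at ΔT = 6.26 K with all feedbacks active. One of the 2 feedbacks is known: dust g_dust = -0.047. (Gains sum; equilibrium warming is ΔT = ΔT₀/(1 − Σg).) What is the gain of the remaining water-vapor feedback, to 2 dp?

0.36

Amplification A = ΔT/ΔT₀ = 6.26/4.3 = 1.456.
Total gain g = 1 − 1/A = 1 − 1/1.456 = 0.3132.
The known gain is -0.047.
g_wv = 0.3132 + 0.047 = 0.36.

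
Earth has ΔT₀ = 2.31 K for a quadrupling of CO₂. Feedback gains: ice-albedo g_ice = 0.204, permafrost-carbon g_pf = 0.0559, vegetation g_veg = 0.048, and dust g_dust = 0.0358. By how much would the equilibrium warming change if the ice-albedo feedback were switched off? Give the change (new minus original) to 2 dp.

-0.83 K

Original: g = 0.3437, ΔT = 2.31/(1−0.3437) = 3.5197 K.
Without ice-albedo: g' = 0.1397, ΔT' = 2.31/(1−0.1397) = 2.6851 K.
Change = 2.6851 − 3.5197 = -0.83 K.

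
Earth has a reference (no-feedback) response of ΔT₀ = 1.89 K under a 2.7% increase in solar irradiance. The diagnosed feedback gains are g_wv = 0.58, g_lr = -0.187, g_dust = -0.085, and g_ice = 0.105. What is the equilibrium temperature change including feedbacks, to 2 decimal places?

Total gain g = 0.58 − 0.187 − 0.085 + 0.105 = 0.413.
Amplification A = 1/(1 − 0.413) = 1.704.
ΔT = 1.89 × 1.704 = 3.22 K.

3.22 K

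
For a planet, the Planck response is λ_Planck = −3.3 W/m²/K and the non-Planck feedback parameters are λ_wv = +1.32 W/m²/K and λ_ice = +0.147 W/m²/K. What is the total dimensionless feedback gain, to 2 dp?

0.44

Convert to gains: g_wv = 1.32/3.3 = 0.4; g_ice = 0.147/3.3 = 0.04455.
Total gain g = 0.44455.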